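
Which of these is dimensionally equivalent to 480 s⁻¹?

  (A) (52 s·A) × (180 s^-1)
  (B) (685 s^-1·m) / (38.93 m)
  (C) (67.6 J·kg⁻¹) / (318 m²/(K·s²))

(B)

Reference: s⁻¹.
Each option:
  (A) [s·A] · [s⁻¹] = A
  (B) [m·s⁻¹] / [m] = s⁻¹  ← same
  (C) [m²·s⁻²] / [m²·s⁻²·K⁻¹] = K
Only (B) matches s⁻¹.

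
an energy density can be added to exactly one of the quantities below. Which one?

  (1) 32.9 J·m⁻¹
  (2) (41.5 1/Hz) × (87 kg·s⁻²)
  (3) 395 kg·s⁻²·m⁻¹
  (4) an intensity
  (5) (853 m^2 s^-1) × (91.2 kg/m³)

(3)

Reference: [energy density] = kg·m⁻¹·s⁻².
Each option:
  (1) J·m⁻¹ = N·m·m⁻¹ = kg·m·s⁻²
  (2) [s] · [kg·s⁻²] = kg·s⁻¹
  (3) kg·m⁻¹·s⁻²  ← same
  (4) [intensity] = kg·s⁻³
  (5) [m²·s⁻¹] · [kg·m⁻³] = kg·m⁻¹·s⁻¹
Only (3) matches kg·m⁻¹·s⁻².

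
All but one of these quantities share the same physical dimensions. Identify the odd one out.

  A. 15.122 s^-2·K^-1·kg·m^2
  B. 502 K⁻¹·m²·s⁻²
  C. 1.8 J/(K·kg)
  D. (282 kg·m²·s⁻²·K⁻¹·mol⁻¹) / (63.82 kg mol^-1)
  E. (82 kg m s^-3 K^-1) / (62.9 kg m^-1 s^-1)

Work out the base dimensions of each:
  A. kg·m²·s⁻²·K⁻¹
  B. m²·s⁻²·K⁻¹
  C. J·kg⁻¹·K⁻¹ = N·m·kg⁻¹·K⁻¹ = m²·s⁻²·K⁻¹
  D. [kg·m²·s⁻²·K⁻¹·mol⁻¹] / [kg·mol⁻¹] = m²·s⁻²·K⁻¹
  E. [kg·m·s⁻³·K⁻¹] / [kg·m⁻¹·s⁻¹] = m²·s⁻²·K⁻¹
All reduce to m²·s⁻²·K⁻¹ except A., which is kg·m²·s⁻²·K⁻¹.

A.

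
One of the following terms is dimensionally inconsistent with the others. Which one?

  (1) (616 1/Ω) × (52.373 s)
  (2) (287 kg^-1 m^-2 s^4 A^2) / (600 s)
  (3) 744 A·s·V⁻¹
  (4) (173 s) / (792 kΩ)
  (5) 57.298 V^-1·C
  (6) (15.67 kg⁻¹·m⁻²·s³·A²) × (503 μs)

(2)

Expand each in SI base units:
  (1) [kg⁻¹·m⁻²·s³·A²] · [s] = kg⁻¹·m⁻²·s⁴·A²
  (2) [kg⁻¹·m⁻²·s⁴·A²] / [s] = kg⁻¹·m⁻²·s³·A²
  (3) A·s·V⁻¹ = A·s·(J·C⁻¹)⁻¹ = kg⁻¹·m⁻²·s⁴·A²
  (4) [s] / [kg·m²·s⁻³·A⁻²] = kg⁻¹·m⁻²·s⁴·A²
  (5) C·V⁻¹ = s·A·(J·C⁻¹)⁻¹ = kg⁻¹·m⁻²·s⁴·A²
  (6) [kg⁻¹·m⁻²·s³·A²] · [s] = kg⁻¹·m⁻²·s⁴·A²
All reduce to kg⁻¹·m⁻²·s⁴·A² except (2), which is kg⁻¹·m⁻²·s³·A².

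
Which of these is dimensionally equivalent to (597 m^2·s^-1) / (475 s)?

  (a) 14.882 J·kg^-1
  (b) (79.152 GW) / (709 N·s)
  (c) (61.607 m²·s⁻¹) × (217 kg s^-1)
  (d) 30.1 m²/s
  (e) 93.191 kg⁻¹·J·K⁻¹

Reference: [m²·s⁻¹] / [s] = m²·s⁻².
Each option:
  (a) J·kg⁻¹ = N·m·kg⁻¹ = m²·s⁻²  ← same
  (b) [kg·m²·s⁻³] / [kg·m·s⁻¹] = m·s⁻²
  (c) [m²·s⁻¹] · [kg·s⁻¹] = kg·m²·s⁻²
  (d) m²·s⁻¹
  (e) J·kg⁻¹·K⁻¹ = N·m·kg⁻¹·K⁻¹ = m²·s⁻²·K⁻¹
Only (a) matches m²·s⁻².

(a)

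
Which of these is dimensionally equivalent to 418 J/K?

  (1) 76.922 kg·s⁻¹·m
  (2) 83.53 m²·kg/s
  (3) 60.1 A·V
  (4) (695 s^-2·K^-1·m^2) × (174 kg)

Reference: J·K⁻¹ = N·m·K⁻¹ = kg·m²·s⁻²·K⁻¹.
Each option:
  (1) kg·m·s⁻¹
  (2) kg·m²·s⁻¹
  (3) V·A = J·C⁻¹·A = kg·m²·s⁻³
  (4) [m²·s⁻²·K⁻¹] · [kg] = kg·m²·s⁻²·K⁻¹  ← same
Only (4) matches kg·m²·s⁻²·K⁻¹.

(4)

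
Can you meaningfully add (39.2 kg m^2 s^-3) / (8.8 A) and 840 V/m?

Dimensions:
  (39.2 kg m^2 s^-3) / (8.8 A):  [kg·m²·s⁻³] / [A] = kg·m²·s⁻³·A⁻¹
  840 V/m:  V·m⁻¹ = J·C⁻¹·m⁻¹ = kg·m·s⁻³·A⁻¹
kg·m²·s⁻³·A⁻¹ ≠ kg·m·s⁻³·A⁻¹, so they cannot be added.

No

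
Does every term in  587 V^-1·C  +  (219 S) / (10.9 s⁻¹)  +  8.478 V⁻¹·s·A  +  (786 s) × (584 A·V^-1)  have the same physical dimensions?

Yes

Expand each in SI base units:
  587 V^-1·C:  C·V⁻¹ = s·A·(J·C⁻¹)⁻¹ = kg⁻¹·m⁻²·s⁴·A²
  (219 S) / (10.9 s⁻¹):  [kg⁻¹·m⁻²·s³·A²] / [s⁻¹] = kg⁻¹·m⁻²·s⁴·A²
  8.478 V⁻¹·s·A:  A·s·V⁻¹ = A·s·(J·C⁻¹)⁻¹ = kg⁻¹·m⁻²·s⁴·A²
  (786 s) × (584 A·V^-1):  [s] · [kg⁻¹·m⁻²·s³·A²] = kg⁻¹·m⁻²·s⁴·A²
Every term reduces to kg⁻¹·m⁻²·s⁴·A².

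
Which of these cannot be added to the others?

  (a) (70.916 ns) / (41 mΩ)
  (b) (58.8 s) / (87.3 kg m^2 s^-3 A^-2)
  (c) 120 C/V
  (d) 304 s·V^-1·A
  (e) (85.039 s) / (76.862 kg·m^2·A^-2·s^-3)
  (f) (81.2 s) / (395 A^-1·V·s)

(f)

In SI base units:
  (a) [s] / [kg·m²·s⁻³·A⁻²] = kg⁻¹·m⁻²·s⁴·A²
  (b) [s] / [kg·m²·s⁻³·A⁻²] = kg⁻¹·m⁻²·s⁴·A²
  (c) C·V⁻¹ = s·A·(J·C⁻¹)⁻¹ = kg⁻¹·m⁻²·s⁴·A²
  (d) A·s·V⁻¹ = A·s·(J·C⁻¹)⁻¹ = kg⁻¹·m⁻²·s⁴·A²
  (e) [s] / [kg·m²·s⁻³·A⁻²] = kg⁻¹·m⁻²·s⁴·A²
  (f) [s] / [kg·m²·s⁻²·A⁻²] = kg⁻¹·m⁻²·s³·A²
All reduce to kg⁻¹·m⁻²·s⁴·A² except (f), which is kg⁻¹·m⁻²·s³·A².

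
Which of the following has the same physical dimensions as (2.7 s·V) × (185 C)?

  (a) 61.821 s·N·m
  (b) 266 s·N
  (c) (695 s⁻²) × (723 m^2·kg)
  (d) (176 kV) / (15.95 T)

(a)

Reference: [kg·m²·s⁻²·A⁻¹] · [s·A] = kg·m²·s⁻¹.
Each option:
  (a) N·m·s = kg·m·s⁻²·m·s = kg·m²·s⁻¹  ← same
  (b) N·s = kg·m·s⁻²·s = kg·m·s⁻¹
  (c) [s⁻²] · [kg·m²] = kg·m²·s⁻²
  (d) [kg·m²·s⁻³·A⁻¹] / [kg·s⁻²·A⁻¹] = m²·s⁻¹
Only (a) matches kg·m²·s⁻¹.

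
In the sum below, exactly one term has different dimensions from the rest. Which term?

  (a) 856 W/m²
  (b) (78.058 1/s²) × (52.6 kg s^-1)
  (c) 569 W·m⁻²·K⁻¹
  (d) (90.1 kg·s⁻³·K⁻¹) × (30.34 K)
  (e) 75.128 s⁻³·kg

(c)

Reduce each to base SI dimensions:
  (a) W·m⁻² = J·s⁻¹·m⁻² = kg·s⁻³
  (b) [s⁻²] · [kg·s⁻¹] = kg·s⁻³
  (c) W·m⁻²·K⁻¹ = J·s⁻¹·m⁻²·K⁻¹ = kg·s⁻³·K⁻¹
  (d) [kg·s⁻³·K⁻¹] · [K] = kg·s⁻³
  (e) kg·s⁻³
All reduce to kg·s⁻³ except (c), which is kg·s⁻³·K⁻¹.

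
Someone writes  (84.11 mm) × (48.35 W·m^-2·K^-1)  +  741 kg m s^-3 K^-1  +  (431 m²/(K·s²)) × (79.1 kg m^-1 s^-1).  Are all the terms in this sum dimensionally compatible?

Yes

In SI base units:
  (84.11 mm) × (48.35 W·m^-2·K^-1):  [m] · [kg·s⁻³·K⁻¹] = kg·m·s⁻³·K⁻¹
  741 kg m s^-3 K^-1:  kg·m·s⁻³·K⁻¹
  (431 m²/(K·s²)) × (79.1 kg m^-1 s^-1):  [m²·s⁻²·K⁻¹] · [kg·m⁻¹·s⁻¹] = kg·m·s⁻³·K⁻¹
Every term reduces to kg·m·s⁻³·K⁻¹.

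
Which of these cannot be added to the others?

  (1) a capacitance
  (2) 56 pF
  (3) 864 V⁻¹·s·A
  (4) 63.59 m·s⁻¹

Expand each in SI base units:
  (1) [capacitance] = kg⁻¹·m⁻²·s⁴·A²
  (2) F = C·V⁻¹ = kg⁻¹·m⁻²·s⁴·A²
  (3) A·s·V⁻¹ = A·s·(J·C⁻¹)⁻¹ = kg⁻¹·m⁻²·s⁴·A²
  (4) m·s⁻¹
All reduce to kg⁻¹·m⁻²·s⁴·A² except (4), which is m·s⁻¹.

(4)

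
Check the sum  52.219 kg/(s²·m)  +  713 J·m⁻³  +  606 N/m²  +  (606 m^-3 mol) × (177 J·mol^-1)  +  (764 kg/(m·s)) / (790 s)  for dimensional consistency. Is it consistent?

Yes

In SI base units:
  52.219 kg/(s²·m):  kg·m⁻¹·s⁻²
  713 J·m⁻³:  J·m⁻³ = N·m·m⁻³ = kg·m⁻¹·s⁻²
  606 N/m²:  N·m⁻² = kg·m·s⁻²·m⁻² = kg·m⁻¹·s⁻²
  (606 m^-3 mol) × (177 J·mol^-1):  [m⁻³·mol] · [kg·m²·s⁻²·mol⁻¹] = kg·m⁻¹·s⁻²
  (764 kg/(m·s)) / (790 s):  [kg·m⁻¹·s⁻¹] / [s] = kg·m⁻¹·s⁻²
Every term reduces to kg·m⁻¹·s⁻².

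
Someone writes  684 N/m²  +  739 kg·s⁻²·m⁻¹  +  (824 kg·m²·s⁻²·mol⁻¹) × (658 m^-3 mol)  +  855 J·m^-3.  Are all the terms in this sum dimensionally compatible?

Yes

Expand each in SI base units:
  684 N/m²:  N·m⁻² = kg·m·s⁻²·m⁻² = kg·m⁻¹·s⁻²
  739 kg·s⁻²·m⁻¹:  kg·m⁻¹·s⁻²
  (824 kg·m²·s⁻²·mol⁻¹) × (658 m^-3 mol):  [kg·m²·s⁻²·mol⁻¹] · [m⁻³·mol] = kg·m⁻¹·s⁻²
  855 J·m^-3:  J·m⁻³ = N·m·m⁻³ = kg·m⁻¹·s⁻²
Every term reduces to kg·m⁻¹·s⁻².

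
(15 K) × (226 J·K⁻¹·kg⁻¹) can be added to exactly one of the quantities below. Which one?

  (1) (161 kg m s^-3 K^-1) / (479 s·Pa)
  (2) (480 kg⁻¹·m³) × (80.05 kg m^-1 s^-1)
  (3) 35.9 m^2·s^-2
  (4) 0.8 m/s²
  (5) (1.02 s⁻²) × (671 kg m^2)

(3)

Reference: [K] · [m²·s⁻²·K⁻¹] = m²·s⁻².
Each option:
  (1) [kg·m·s⁻³·K⁻¹] / [kg·m⁻¹·s⁻¹] = m²·s⁻²·K⁻¹
  (2) [kg⁻¹·m³] · [kg·m⁻¹·s⁻¹] = m²·s⁻¹
  (3) m²·s⁻²  ← same
  (4) m·s⁻²
  (5) [s⁻²] · [kg·m²] = kg·m²·s⁻²
Only (3) matches m²·s⁻².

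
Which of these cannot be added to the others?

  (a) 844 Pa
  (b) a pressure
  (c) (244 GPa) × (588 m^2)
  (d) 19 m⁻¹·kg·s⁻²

(c)

Expand each in SI base units:
  (a) Pa = N·m⁻² = kg·m⁻¹·s⁻²
  (b) [pressure] = kg·m⁻¹·s⁻²
  (c) [kg·m⁻¹·s⁻²] · [m²] = kg·m·s⁻²
  (d) kg·m⁻¹·s⁻²
All reduce to kg·m⁻¹·s⁻² except (c), which is kg·m·s⁻².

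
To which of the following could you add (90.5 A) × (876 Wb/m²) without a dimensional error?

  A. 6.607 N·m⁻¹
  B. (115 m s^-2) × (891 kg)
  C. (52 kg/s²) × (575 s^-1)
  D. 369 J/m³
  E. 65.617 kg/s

Reference: [A] · [kg·s⁻²·A⁻¹] = kg·s⁻².
Each option:
  A. N·m⁻¹ = kg·m·s⁻²·m⁻¹ = kg·s⁻²  ← same
  B. [m·s⁻²] · [kg] = kg·m·s⁻²
  C. [kg·s⁻²] · [s⁻¹] = kg·s⁻³
  D. J·m⁻³ = N·m·m⁻³ = kg·m⁻¹·s⁻²
  E. kg·s⁻¹
Only A. matches kg·s⁻².

A.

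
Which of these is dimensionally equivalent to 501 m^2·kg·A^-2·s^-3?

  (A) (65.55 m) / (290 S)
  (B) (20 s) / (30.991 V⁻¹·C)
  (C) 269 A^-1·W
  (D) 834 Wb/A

(B)

Reference: kg·m²·s⁻³·A⁻².
Each option:
  (A) [m] / [kg⁻¹·m⁻²·s³·A²] = kg·m³·s⁻³·A⁻²
  (B) [s] / [kg⁻¹·m⁻²·s⁴·A²] = kg·m²·s⁻³·A⁻²  ← same
  (C) W·A⁻¹ = J·s⁻¹·A⁻¹ = kg·m²·s⁻³·A⁻¹
  (D) Wb·A⁻¹ = V·s·A⁻¹ = kg·m²·s⁻²·A⁻²
Only (B) matches kg·m²·s⁻³·A⁻².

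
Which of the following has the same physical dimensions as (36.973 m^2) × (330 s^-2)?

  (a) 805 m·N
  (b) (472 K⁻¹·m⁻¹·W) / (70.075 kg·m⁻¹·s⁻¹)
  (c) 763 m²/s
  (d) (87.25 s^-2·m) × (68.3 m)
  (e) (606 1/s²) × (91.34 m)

Reference: [m²] · [s⁻²] = m²·s⁻².
Each option:
  (a) N·m = kg·m·s⁻²·m = kg·m²·s⁻²
  (b) [kg·m·s⁻³·K⁻¹] / [kg·m⁻¹·s⁻¹] = m²·s⁻²·K⁻¹
  (c) m²·s⁻¹
  (d) [m·s⁻²] · [m] = m²·s⁻²  ← same
  (e) [s⁻²] · [m] = m·s⁻²
Only (d) matches m²·s⁻².

(d)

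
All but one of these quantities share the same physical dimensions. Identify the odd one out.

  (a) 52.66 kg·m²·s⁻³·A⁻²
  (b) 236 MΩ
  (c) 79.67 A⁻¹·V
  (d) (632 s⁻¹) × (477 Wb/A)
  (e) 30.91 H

(e)

Dimensions:
  (a) kg·m²·s⁻³·A⁻²
  (b) Ω = V·A⁻¹ = kg·m²·s⁻³·A⁻²
  (c) V·A⁻¹ = J·C⁻¹·A⁻¹ = kg·m²·s⁻³·A⁻²
  (d) [s⁻¹] · [kg·m²·s⁻²·A⁻²] = kg·m²·s⁻³·A⁻²
  (e) H = V·s·A⁻¹ = kg·m²·s⁻²·A⁻²
All reduce to kg·m²·s⁻³·A⁻² except (e), which is kg·m²·s⁻²·A⁻².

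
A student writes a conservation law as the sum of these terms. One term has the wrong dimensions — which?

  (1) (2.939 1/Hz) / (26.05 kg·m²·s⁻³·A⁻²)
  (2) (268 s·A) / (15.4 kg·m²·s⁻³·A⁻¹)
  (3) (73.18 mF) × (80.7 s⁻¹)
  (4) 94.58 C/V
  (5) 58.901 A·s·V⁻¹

(3)

Work out the base dimensions of each:
  (1) [s] / [kg·m²·s⁻³·A⁻²] = kg⁻¹·m⁻²·s⁴·A²
  (2) [s·A] / [kg·m²·s⁻³·A⁻¹] = kg⁻¹·m⁻²·s⁴·A²
  (3) [kg⁻¹·m⁻²·s⁴·A²] · [s⁻¹] = kg⁻¹·m⁻²·s³·A²
  (4) C·V⁻¹ = s·A·(J·C⁻¹)⁻¹ = kg⁻¹·m⁻²·s⁴·A²
  (5) A·s·V⁻¹ = A·s·(J·C⁻¹)⁻¹ = kg⁻¹·m⁻²·s⁴·A²
All reduce to kg⁻¹·m⁻²·s⁴·A² except (3), which is kg⁻¹·m⁻²·s³·A².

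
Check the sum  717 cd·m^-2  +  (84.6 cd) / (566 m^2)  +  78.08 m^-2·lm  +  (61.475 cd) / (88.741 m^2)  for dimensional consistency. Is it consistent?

Yes

Expand each in SI base units:
  717 cd·m^-2:  cd·m⁻² = m⁻²·cd
  (84.6 cd) / (566 m^2):  [cd] / [m²] = m⁻²·cd
  78.08 m^-2·lm:  lm·m⁻² = cd·m⁻² = m⁻²·cd
  (61.475 cd) / (88.741 m^2):  [cd] / [m²] = m⁻²·cd
Every term reduces to m⁻²·cd.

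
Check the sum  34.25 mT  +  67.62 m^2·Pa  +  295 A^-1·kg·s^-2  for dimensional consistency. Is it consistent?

No

In SI base units:
  34.25 mT:  T = Wb·m⁻² = kg·s⁻²·A⁻¹
  67.62 m^2·Pa:  Pa·m² = N·m⁻²·m² = kg·m·s⁻²
  295 A^-1·kg·s^-2:  kg·s⁻²·A⁻¹
The terms do not share a single dimension (kg·m·s⁻² vs kg·s⁻²·A⁻¹).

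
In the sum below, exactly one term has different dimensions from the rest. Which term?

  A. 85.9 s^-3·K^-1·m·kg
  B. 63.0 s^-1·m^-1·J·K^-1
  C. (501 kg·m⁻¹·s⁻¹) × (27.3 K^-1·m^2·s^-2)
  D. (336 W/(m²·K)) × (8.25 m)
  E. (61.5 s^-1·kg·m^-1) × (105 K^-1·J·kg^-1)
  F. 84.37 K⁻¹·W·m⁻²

F.

Work out the base dimensions of each:
  A. kg·m·s⁻³·K⁻¹
  B. J·s⁻¹·m⁻¹·K⁻¹ = N·m·s⁻¹·m⁻¹·K⁻¹ = kg·m·s⁻³·K⁻¹
  C. [kg·m⁻¹·s⁻¹] · [m²·s⁻²·K⁻¹] = kg·m·s⁻³·K⁻¹
  D. [kg·s⁻³·K⁻¹] · [m] = kg·m·s⁻³·K⁻¹
  E. [kg·m⁻¹·s⁻¹] · [m²·s⁻²·K⁻¹] = kg·m·s⁻³·K⁻¹
  F. W·m⁻²·K⁻¹ = J·s⁻¹·m⁻²·K⁻¹ = kg·s⁻³·K⁻¹
All reduce to kg·m·s⁻³·K⁻¹ except F., which is kg·s⁻³·K⁻¹.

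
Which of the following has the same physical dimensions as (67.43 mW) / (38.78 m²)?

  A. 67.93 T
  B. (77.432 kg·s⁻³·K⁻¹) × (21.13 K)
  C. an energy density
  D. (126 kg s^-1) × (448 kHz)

Reference: [kg·m²·s⁻³] / [m²] = kg·s⁻³.
Each option:
  A. T = Wb·m⁻² = kg·s⁻²·A⁻¹
  B. [kg·s⁻³·K⁻¹] · [K] = kg·s⁻³  ← same
  C. [energy density] = kg·m⁻¹·s⁻²
  D. [kg·s⁻¹] · [s⁻¹] = kg·s⁻²
Only B. matches kg·s⁻³.

B.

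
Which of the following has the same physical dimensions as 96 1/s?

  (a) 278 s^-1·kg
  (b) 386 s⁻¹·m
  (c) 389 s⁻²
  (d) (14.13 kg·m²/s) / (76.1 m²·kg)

Reference: s⁻¹.
Each option:
  (a) kg·s⁻¹
  (b) m·s⁻¹
  (c) s⁻²
  (d) [kg·m²·s⁻¹] / [kg·m²] = s⁻¹  ← same
Only (d) matches s⁻¹.

(d)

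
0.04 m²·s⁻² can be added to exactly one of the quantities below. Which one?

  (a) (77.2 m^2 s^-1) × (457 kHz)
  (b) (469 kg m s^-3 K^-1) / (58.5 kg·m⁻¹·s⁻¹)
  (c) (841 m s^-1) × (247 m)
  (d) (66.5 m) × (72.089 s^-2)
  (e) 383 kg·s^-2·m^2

Reference: m²·s⁻².
Each option:
  (a) [m²·s⁻¹] · [s⁻¹] = m²·s⁻²  ← same
  (b) [kg·m·s⁻³·K⁻¹] / [kg·m⁻¹·s⁻¹] = m²·s⁻²·K⁻¹
  (c) [m·s⁻¹] · [m] = m²·s⁻¹
  (d) [m] · [s⁻²] = m·s⁻²
  (e) kg·m²·s⁻²
Only (a) matches m²·s⁻².

(a)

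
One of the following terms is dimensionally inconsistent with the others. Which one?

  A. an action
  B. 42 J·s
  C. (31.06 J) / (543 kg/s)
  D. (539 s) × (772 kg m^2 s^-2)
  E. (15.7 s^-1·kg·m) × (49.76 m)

Dimensions:
  A. [action] = kg·m²·s⁻¹
  B. J·s = N·m·s = kg·m²·s⁻¹
  C. [kg·m²·s⁻²] / [kg·s⁻¹] = m²·s⁻¹
  D. [s] · [kg·m²·s⁻²] = kg·m²·s⁻¹
  E. [kg·m·s⁻¹] · [m] = kg·m²·s⁻¹
All reduce to kg·m²·s⁻¹ except C., which is m²·s⁻¹.

C.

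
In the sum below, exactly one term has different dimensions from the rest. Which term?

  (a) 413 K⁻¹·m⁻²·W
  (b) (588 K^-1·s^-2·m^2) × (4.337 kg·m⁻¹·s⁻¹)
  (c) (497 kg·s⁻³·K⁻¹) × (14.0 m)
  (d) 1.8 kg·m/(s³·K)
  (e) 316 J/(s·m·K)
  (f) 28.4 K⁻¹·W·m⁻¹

Work out the base dimensions of each:
  (a) W·m⁻²·K⁻¹ = J·s⁻¹·m⁻²·K⁻¹ = kg·s⁻³·K⁻¹
  (b) [m²·s⁻²·K⁻¹] · [kg·m⁻¹·s⁻¹] = kg·m·s⁻³·K⁻¹
  (c) [kg·s⁻³·K⁻¹] · [m] = kg·m·s⁻³·K⁻¹
  (d) kg·m·s⁻³·K⁻¹
  (e) J·s⁻¹·m⁻¹·K⁻¹ = N·m·s⁻¹·m⁻¹·K⁻¹ = kg·m·s⁻³·K⁻¹
  (f) W·m⁻¹·K⁻¹ = J·s⁻¹·m⁻¹·K⁻¹ = kg·m·s⁻³·K⁻¹
All reduce to kg·m·s⁻³·K⁻¹ except (a), which is kg·s⁻³·K⁻¹.

(a)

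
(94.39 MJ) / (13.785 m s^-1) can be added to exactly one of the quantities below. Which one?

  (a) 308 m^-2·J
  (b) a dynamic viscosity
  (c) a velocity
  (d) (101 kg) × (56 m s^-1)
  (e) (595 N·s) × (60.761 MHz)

Reference: [kg·m²·s⁻²] / [m·s⁻¹] = kg·m·s⁻¹.
Each option:
  (a) J·m⁻² = N·m·m⁻² = kg·s⁻²
  (b) [dynamic viscosity] = kg·m⁻¹·s⁻¹
  (c) [velocity] = m·s⁻¹
  (d) [kg] · [m·s⁻¹] = kg·m·s⁻¹  ← same
  (e) [kg·m·s⁻¹] · [s⁻¹] = kg·m·s⁻²
Only (d) matches kg·m·s⁻¹.

(d)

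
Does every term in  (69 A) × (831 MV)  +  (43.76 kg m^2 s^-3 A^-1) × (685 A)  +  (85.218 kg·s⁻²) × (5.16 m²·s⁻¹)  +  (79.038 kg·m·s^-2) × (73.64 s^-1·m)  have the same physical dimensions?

Yes

Expand each in SI base units:
  (69 A) × (831 MV):  [A] · [kg·m²·s⁻³·A⁻¹] = kg·m²·s⁻³
  (43.76 kg m^2 s^-3 A^-1) × (685 A):  [kg·m²·s⁻³·A⁻¹] · [A] = kg·m²·s⁻³
  (85.218 kg·s⁻²) × (5.16 m²·s⁻¹):  [kg·s⁻²] · [m²·s⁻¹] = kg·m²·s⁻³
  (79.038 kg·m·s^-2) × (73.64 s^-1·m):  [kg·m·s⁻²] · [m·s⁻¹] = kg·m²·s⁻³
Every term reduces to kg·m²·s⁻³.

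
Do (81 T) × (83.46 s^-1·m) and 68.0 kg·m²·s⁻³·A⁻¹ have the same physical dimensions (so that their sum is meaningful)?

No

Dimensions:
  (81 T) × (83.46 s^-1·m):  [kg·s⁻²·A⁻¹] · [m·s⁻¹] = kg·m·s⁻³·A⁻¹
  68.0 kg·m²·s⁻³·A⁻¹:  kg·m²·s⁻³·A⁻¹
kg·m·s⁻³·A⁻¹ ≠ kg·m²·s⁻³·A⁻¹, so they cannot be added.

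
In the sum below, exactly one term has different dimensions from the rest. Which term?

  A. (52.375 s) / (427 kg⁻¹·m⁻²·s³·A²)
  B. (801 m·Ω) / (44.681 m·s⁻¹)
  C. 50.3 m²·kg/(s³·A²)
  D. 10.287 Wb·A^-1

Expand each in SI base units:
  A. [s] / [kg⁻¹·m⁻²·s³·A²] = kg·m²·s⁻²·A⁻²
  B. [kg·m³·s⁻³·A⁻²] / [m·s⁻¹] = kg·m²·s⁻²·A⁻²
  C. kg·m²·s⁻³·A⁻²
  D. Wb·A⁻¹ = V·s·A⁻¹ = kg·m²·s⁻²·A⁻²
All reduce to kg·m²·s⁻²·A⁻² except C., which is kg·m²·s⁻³·A⁻².

C.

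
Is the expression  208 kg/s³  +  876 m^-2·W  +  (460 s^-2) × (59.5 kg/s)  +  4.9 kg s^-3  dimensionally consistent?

Work out the base dimensions of each:
  208 kg/s³:  kg·s⁻³
  876 m^-2·W:  W·m⁻² = J·s⁻¹·m⁻² = kg·s⁻³
  (460 s^-2) × (59.5 kg/s):  [s⁻²] · [kg·s⁻¹] = kg·s⁻³
  4.9 kg s^-3:  kg·s⁻³
Every term reduces to kg·s⁻³.

Yes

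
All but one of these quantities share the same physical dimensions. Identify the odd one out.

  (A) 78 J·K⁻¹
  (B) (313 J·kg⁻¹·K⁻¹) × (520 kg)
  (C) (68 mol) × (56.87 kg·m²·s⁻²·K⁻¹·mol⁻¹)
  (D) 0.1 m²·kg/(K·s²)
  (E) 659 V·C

(E)

Dimensions:
  (A) J·K⁻¹ = N·m·K⁻¹ = kg·m²·s⁻²·K⁻¹
  (B) [m²·s⁻²·K⁻¹] · [kg] = kg·m²·s⁻²·K⁻¹
  (C) [mol] · [kg·m²·s⁻²·K⁻¹·mol⁻¹] = kg·m²·s⁻²·K⁻¹
  (D) kg·m²·s⁻²·K⁻¹
  (E) C·V = s·A·J·C⁻¹ = kg·m²·s⁻²
All reduce to kg·m²·s⁻²·K⁻¹ except (E), which is kg·m²·s⁻².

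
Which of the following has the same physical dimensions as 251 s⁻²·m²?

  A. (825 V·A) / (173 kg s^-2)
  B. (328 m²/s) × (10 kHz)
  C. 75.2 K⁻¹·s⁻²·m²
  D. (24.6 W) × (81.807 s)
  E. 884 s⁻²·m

Reference: m²·s⁻².
Each option:
  A. [kg·m²·s⁻³] / [kg·s⁻²] = m²·s⁻¹
  B. [m²·s⁻¹] · [s⁻¹] = m²·s⁻²  ← same
  C. m²·s⁻²·K⁻¹
  D. [kg·m²·s⁻³] · [s] = kg·m²·s⁻²
  E. m·s⁻²
Only B. matches m²·s⁻².

B.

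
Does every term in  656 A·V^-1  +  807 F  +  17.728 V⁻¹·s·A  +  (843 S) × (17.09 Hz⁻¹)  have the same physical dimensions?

No

Dimensions:
  656 A·V^-1:  A·V⁻¹ = A·(J·C⁻¹)⁻¹ = kg⁻¹·m⁻²·s³·A²
  807 F:  F = C·V⁻¹ = kg⁻¹·m⁻²·s⁴·A²
  17.728 V⁻¹·s·A:  A·s·V⁻¹ = A·s·(J·C⁻¹)⁻¹ = kg⁻¹·m⁻²·s⁴·A²
  (843 S) × (17.09 Hz⁻¹):  [kg⁻¹·m⁻²·s³·A²] · [s] = kg⁻¹·m⁻²·s⁴·A²
The terms do not share a single dimension (kg⁻¹·m⁻²·s³·A² vs kg⁻¹·m⁻²·s⁴·A²).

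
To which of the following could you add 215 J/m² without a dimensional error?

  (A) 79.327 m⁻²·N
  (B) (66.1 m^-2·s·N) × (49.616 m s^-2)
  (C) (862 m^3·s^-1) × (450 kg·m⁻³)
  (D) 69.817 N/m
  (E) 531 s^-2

Reference: J·m⁻² = N·m·m⁻² = kg·s⁻².
Each option:
  (A) N·m⁻² = kg·m·s⁻²·m⁻² = kg·m⁻¹·s⁻²
  (B) [kg·m⁻¹·s⁻¹] · [m·s⁻²] = kg·s⁻³
  (C) [m³·s⁻¹] · [kg·m⁻³] = kg·s⁻¹
  (D) N·m⁻¹ = kg·m·s⁻²·m⁻¹ = kg·s⁻²  ← same
  (E) s⁻²
Only (D) matches kg·s⁻².

(D)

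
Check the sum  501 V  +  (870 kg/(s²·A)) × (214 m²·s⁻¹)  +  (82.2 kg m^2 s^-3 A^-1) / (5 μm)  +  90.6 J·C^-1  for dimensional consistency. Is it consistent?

Work out the base dimensions of each:
  501 V:  V = J·C⁻¹ = kg·m²·s⁻³·A⁻¹
  (870 kg/(s²·A)) × (214 m²·s⁻¹):  [kg·s⁻²·A⁻¹] · [m²·s⁻¹] = kg·m²·s⁻³·A⁻¹
  (82.2 kg m^2 s^-3 A^-1) / (5 μm):  [kg·m²·s⁻³·A⁻¹] / [m] = kg·m·s⁻³·A⁻¹
  90.6 J·C^-1:  J·C⁻¹ = N·m·(s·A)⁻¹ = kg·m²·s⁻³·A⁻¹
The terms do not share a single dimension (kg·m²·s⁻³·A⁻¹ vs kg·m·s⁻³·A⁻¹).

No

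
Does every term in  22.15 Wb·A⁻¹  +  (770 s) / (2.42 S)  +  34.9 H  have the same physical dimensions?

Yes

In SI base units:
  22.15 Wb·A⁻¹:  Wb·A⁻¹ = V·s·A⁻¹ = kg·m²·s⁻²·A⁻²
  (770 s) / (2.42 S):  [s] / [kg⁻¹·m⁻²·s³·A²] = kg·m²·s⁻²·A⁻²
  34.9 H:  H = V·s·A⁻¹ = kg·m²·s⁻²·A⁻²
Every term reduces to kg·m²·s⁻²·A⁻².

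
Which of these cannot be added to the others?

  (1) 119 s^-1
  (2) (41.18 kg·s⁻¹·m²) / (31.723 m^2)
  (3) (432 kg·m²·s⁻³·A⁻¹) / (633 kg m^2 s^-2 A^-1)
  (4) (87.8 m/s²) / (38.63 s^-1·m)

Dimensions:
  (1) s⁻¹
  (2) [kg·m²·s⁻¹] / [m²] = kg·s⁻¹
  (3) [kg·m²·s⁻³·A⁻¹] / [kg·m²·s⁻²·A⁻¹] = s⁻¹
  (4) [m·s⁻²] / [m·s⁻¹] = s⁻¹
All reduce to s⁻¹ except (2), which is kg·s⁻¹.

(2)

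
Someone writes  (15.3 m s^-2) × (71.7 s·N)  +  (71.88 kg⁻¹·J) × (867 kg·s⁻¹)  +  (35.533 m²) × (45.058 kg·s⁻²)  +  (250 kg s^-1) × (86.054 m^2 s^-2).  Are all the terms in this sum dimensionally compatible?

No

Dimensions:
  (15.3 m s^-2) × (71.7 s·N):  [m·s⁻²] · [kg·m·s⁻¹] = kg·m²·s⁻³
  (71.88 kg⁻¹·J) × (867 kg·s⁻¹):  [m²·s⁻²] · [kg·s⁻¹] = kg·m²·s⁻³
  (35.533 m²) × (45.058 kg·s⁻²):  [m²] · [kg·s⁻²] = kg·m²·s⁻²
  (250 kg s^-1) × (86.054 m^2 s^-2):  [kg·s⁻¹] · [m²·s⁻²] = kg·m²·s⁻³
The terms do not share a single dimension (kg·m²·s⁻² vs kg·m²·s⁻³).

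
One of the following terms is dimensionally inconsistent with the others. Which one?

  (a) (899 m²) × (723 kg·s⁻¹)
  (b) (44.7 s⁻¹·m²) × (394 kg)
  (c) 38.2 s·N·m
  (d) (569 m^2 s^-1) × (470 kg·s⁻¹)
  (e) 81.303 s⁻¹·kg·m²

Expand each in SI base units:
  (a) [m²] · [kg·s⁻¹] = kg·m²·s⁻¹
  (b) [m²·s⁻¹] · [kg] = kg·m²·s⁻¹
  (c) N·m·s = kg·m·s⁻²·m·s = kg·m²·s⁻¹
  (d) [m²·s⁻¹] · [kg·s⁻¹] = kg·m²·s⁻²
  (e) kg·m²·s⁻¹
All reduce to kg·m²·s⁻¹ except (d), which is kg·m²·s⁻².

(d)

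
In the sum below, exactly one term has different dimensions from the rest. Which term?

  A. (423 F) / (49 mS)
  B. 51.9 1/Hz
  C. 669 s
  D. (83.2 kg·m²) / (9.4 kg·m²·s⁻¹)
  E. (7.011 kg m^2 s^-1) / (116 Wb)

Work out the base dimensions of each:
  A. [kg⁻¹·m⁻²·s⁴·A²] / [kg⁻¹·m⁻²·s³·A²] = s
  B. Hz⁻¹ = (s⁻¹)⁻¹ = s
  C. s
  D. [kg·m²] / [kg·m²·s⁻¹] = s
  E. [kg·m²·s⁻¹] / [kg·m²·s⁻²·A⁻¹] = s·A
All reduce to s except E., which is s·A.

E.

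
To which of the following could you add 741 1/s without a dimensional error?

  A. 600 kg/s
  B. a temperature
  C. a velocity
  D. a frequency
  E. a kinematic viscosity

Reference: s⁻¹.
Each option:
  A. kg·s⁻¹
  B. [temperature] = K
  C. [velocity] = m·s⁻¹
  D. [frequency] = s⁻¹  ← same
  E. [kinematic viscosity] = m²·s⁻¹
Only D. matches s⁻¹.

D.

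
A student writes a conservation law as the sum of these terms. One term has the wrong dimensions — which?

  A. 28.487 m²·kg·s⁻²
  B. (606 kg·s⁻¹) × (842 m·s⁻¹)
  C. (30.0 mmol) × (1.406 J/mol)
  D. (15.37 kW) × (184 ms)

B.

Expand each in SI base units:
  A. kg·m²·s⁻²
  B. [kg·s⁻¹] · [m·s⁻¹] = kg·m·s⁻²
  C. [mol] · [kg·m²·s⁻²·mol⁻¹] = kg·m²·s⁻²
  D. [kg·m²·s⁻³] · [s] = kg·m²·s⁻²
All reduce to kg·m²·s⁻² except B., which is kg·m·s⁻².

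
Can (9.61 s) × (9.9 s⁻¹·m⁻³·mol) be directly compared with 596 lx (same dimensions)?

No

Work out the base dimensions of each:
  (9.61 s) × (9.9 s⁻¹·m⁻³·mol):  [s] · [m⁻³·s⁻¹·mol] = m⁻³·mol
  596 lx:  lx = lm·m⁻² = m⁻²·cd
m⁻³·mol ≠ m⁻²·cd, so they cannot be added.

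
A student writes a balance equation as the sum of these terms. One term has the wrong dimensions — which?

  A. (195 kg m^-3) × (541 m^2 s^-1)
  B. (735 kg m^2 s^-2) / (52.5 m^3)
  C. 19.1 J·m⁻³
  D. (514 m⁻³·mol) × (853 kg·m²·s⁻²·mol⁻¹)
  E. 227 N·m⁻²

A.

Dimensions:
  A. [kg·m⁻³] · [m²·s⁻¹] = kg·m⁻¹·s⁻¹
  B. [kg·m²·s⁻²] / [m³] = kg·m⁻¹·s⁻²
  C. J·m⁻³ = N·m·m⁻³ = kg·m⁻¹·s⁻²
  D. [m⁻³·mol] · [kg·m²·s⁻²·mol⁻¹] = kg·m⁻¹·s⁻²
  E. N·m⁻² = kg·m·s⁻²·m⁻² = kg·m⁻¹·s⁻²
All reduce to kg·m⁻¹·s⁻² except A., which is kg·m⁻¹·s⁻¹.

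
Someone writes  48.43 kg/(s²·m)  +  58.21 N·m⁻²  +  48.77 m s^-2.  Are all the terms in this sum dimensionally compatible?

Work out the base dimensions of each:
  48.43 kg/(s²·m):  kg·m⁻¹·s⁻²
  58.21 N·m⁻²:  N·m⁻² = kg·m·s⁻²·m⁻² = kg·m⁻¹·s⁻²
  48.77 m s^-2:  m·s⁻²
The terms do not share a single dimension (kg·m⁻¹·s⁻² vs m·s⁻²).

No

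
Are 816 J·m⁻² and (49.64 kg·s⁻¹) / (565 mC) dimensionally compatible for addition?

No

Reduce each to base SI dimensions:
  816 J·m⁻²:  J·m⁻² = N·m·m⁻² = kg·s⁻²
  (49.64 kg·s⁻¹) / (565 mC):  [kg·s⁻¹] / [s·A] = kg·s⁻²·A⁻¹
kg·s⁻² ≠ kg·s⁻²·A⁻¹, so they cannot be added.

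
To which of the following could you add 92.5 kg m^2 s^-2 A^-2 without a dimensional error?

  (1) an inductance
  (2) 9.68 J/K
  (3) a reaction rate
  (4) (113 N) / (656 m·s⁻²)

(1)

Reference: kg·m²·s⁻²·A⁻².
Each option:
  (1) [inductance] = kg·m²·s⁻²·A⁻²  ← same
  (2) J·K⁻¹ = N·m·K⁻¹ = kg·m²·s⁻²·K⁻¹
  (3) [reaction rate] = m⁻³·s⁻¹·mol
  (4) [kg·m·s⁻²] / [m·s⁻²] = kg
Only (1) matches kg·m²·s⁻²·A⁻².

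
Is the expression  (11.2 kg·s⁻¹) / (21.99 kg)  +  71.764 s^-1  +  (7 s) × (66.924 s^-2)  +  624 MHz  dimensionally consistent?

Yes

Work out the base dimensions of each:
  (11.2 kg·s⁻¹) / (21.99 kg):  [kg·s⁻¹] / [kg] = s⁻¹
  71.764 s^-1:  s⁻¹
  (7 s) × (66.924 s^-2):  [s] · [s⁻²] = s⁻¹
  624 MHz:  Hz = s⁻¹
Every term reduces to s⁻¹.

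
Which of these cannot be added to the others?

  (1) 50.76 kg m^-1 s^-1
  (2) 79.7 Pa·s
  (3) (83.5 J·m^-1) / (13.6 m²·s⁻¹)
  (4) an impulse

Expand each in SI base units:
  (1) kg·m⁻¹·s⁻¹
  (2) Pa·s = N·m⁻²·s = kg·m⁻¹·s⁻¹
  (3) [kg·m·s⁻²] / [m²·s⁻¹] = kg·m⁻¹·s⁻¹
  (4) [impulse] = kg·m·s⁻¹
All reduce to kg·m⁻¹·s⁻¹ except (4), which is kg·m·s⁻¹.

(4)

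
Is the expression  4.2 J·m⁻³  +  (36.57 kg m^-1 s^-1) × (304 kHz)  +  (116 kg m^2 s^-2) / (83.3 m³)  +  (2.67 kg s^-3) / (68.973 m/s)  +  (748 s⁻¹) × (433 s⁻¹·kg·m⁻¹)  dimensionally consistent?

Expand each in SI base units:
  4.2 J·m⁻³:  J·m⁻³ = N·m·m⁻³ = kg·m⁻¹·s⁻²
  (36.57 kg m^-1 s^-1) × (304 kHz):  [kg·m⁻¹·s⁻¹] · [s⁻¹] = kg·m⁻¹·s⁻²
  (116 kg m^2 s^-2) / (83.3 m³):  [kg·m²·s⁻²] / [m³] = kg·m⁻¹·s⁻²
  (2.67 kg s^-3) / (68.973 m/s):  [kg·s⁻³] / [m·s⁻¹] = kg·m⁻¹·s⁻²
  (748 s⁻¹) × (433 s⁻¹·kg·m⁻¹):  [s⁻¹] · [kg·m⁻¹·s⁻¹] = kg·m⁻¹·s⁻²
Every term reduces to kg·m⁻¹·s⁻².

Yes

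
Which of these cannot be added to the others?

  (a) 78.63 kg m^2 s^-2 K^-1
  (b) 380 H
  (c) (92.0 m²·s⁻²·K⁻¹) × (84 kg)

Expand each in SI base units:
  (a) kg·m²·s⁻²·K⁻¹
  (b) H = V·s·A⁻¹ = kg·m²·s⁻²·A⁻²
  (c) [m²·s⁻²·K⁻¹] · [kg] = kg·m²·s⁻²·K⁻¹
All reduce to kg·m²·s⁻²·K⁻¹ except (b), which is kg·m²·s⁻²·A⁻².

(b)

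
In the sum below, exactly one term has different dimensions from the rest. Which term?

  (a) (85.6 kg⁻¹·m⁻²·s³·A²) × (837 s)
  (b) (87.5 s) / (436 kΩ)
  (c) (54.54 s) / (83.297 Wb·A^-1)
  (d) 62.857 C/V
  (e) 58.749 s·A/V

(c)

In SI base units:
  (a) [kg⁻¹·m⁻²·s³·A²] · [s] = kg⁻¹·m⁻²·s⁴·A²
  (b) [s] / [kg·m²·s⁻³·A⁻²] = kg⁻¹·m⁻²·s⁴·A²
  (c) [s] / [kg·m²·s⁻²·A⁻²] = kg⁻¹·m⁻²·s³·A²
  (d) C·V⁻¹ = s·A·(J·C⁻¹)⁻¹ = kg⁻¹·m⁻²·s⁴·A²
  (e) A·s·V⁻¹ = A·s·(J·C⁻¹)⁻¹ = kg⁻¹·m⁻²·s⁴·A²
All reduce to kg⁻¹·m⁻²·s⁴·A² except (c), which is kg⁻¹·m⁻²·s³·A².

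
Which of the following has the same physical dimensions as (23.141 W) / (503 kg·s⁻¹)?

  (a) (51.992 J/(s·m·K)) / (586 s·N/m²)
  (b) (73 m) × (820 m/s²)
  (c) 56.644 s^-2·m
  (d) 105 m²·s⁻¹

(b)

Reference: [kg·m²·s⁻³] / [kg·s⁻¹] = m²·s⁻².
Each option:
  (a) [kg·m·s⁻³·K⁻¹] / [kg·m⁻¹·s⁻¹] = m²·s⁻²·K⁻¹
  (b) [m] · [m·s⁻²] = m²·s⁻²  ← same
  (c) m·s⁻²
  (d) m²·s⁻¹
Only (b) matches m²·s⁻².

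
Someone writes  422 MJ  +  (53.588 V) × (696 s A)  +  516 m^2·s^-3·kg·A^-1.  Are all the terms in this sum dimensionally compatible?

In SI base units:
  422 MJ:  J = N·m = kg·m²·s⁻²
  (53.588 V) × (696 s A):  [kg·m²·s⁻³·A⁻¹] · [s·A] = kg·m²·s⁻²
  516 m^2·s^-3·kg·A^-1:  kg·m²·s⁻³·A⁻¹
The terms do not share a single dimension (kg·m²·s⁻² vs kg·m²·s⁻³·A⁻¹).

No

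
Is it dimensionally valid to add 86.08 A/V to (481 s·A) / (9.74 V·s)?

Yes

Dimensions:
  86.08 A/V:  A·V⁻¹ = A·(J·C⁻¹)⁻¹ = kg⁻¹·m⁻²·s³·A²
  (481 s·A) / (9.74 V·s):  [s·A] / [kg·m²·s⁻²·A⁻¹] = kg⁻¹·m⁻²·s³·A²
Both are kg⁻¹·m⁻²·s³·A², so they have the same dimensions and can be added.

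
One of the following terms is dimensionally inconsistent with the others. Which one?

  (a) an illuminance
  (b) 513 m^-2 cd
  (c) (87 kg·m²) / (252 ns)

(c)

Expand each in SI base units:
  (a) [illuminance] = m⁻²·cd
  (b) m⁻²·cd
  (c) [kg·m²] / [s] = kg·m²·s⁻¹
All reduce to m⁻²·cd except (c), which is kg·m²·s⁻¹.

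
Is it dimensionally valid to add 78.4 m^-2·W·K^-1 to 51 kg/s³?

No

Dimensions:
  78.4 m^-2·W·K^-1:  W·m⁻²·K⁻¹ = J·s⁻¹·m⁻²·K⁻¹ = kg·s⁻³·K⁻¹
  51 kg/s³:  kg·s⁻³
kg·s⁻³·K⁻¹ ≠ kg·s⁻³, so they cannot be added.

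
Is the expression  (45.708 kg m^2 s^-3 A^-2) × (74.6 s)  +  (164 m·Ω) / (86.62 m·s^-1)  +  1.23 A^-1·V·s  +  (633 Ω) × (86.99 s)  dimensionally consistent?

In SI base units:
  (45.708 kg m^2 s^-3 A^-2) × (74.6 s):  [kg·m²·s⁻³·A⁻²] · [s] = kg·m²·s⁻²·A⁻²
  (164 m·Ω) / (86.62 m·s^-1):  [kg·m³·s⁻³·A⁻²] / [m·s⁻¹] = kg·m²·s⁻²·A⁻²
  1.23 A^-1·V·s:  V·s·A⁻¹ = J·C⁻¹·s·A⁻¹ = kg·m²·s⁻²·A⁻²
  (633 Ω) × (86.99 s):  [kg·m²·s⁻³·A⁻²] · [s] = kg·m²·s⁻²·A⁻²
Every term reduces to kg·m²·s⁻²·A⁻².

Yes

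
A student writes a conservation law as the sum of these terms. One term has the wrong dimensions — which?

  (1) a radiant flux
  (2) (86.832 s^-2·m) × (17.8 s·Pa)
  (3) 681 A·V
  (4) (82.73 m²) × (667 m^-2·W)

Expand each in SI base units:
  (1) [radiant flux] = kg·m²·s⁻³
  (2) [m·s⁻²] · [kg·m⁻¹·s⁻¹] = kg·s⁻³
  (3) V·A = J·C⁻¹·A = kg·m²·s⁻³
  (4) [m²] · [kg·s⁻³] = kg·m²·s⁻³
All reduce to kg·m²·s⁻³ except (2), which is kg·s⁻³.

(2)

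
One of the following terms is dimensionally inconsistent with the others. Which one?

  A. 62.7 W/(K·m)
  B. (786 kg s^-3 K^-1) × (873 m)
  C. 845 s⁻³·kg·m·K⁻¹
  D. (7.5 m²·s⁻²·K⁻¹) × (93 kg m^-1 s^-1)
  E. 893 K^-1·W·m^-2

Work out the base dimensions of each:
  A. W·m⁻¹·K⁻¹ = J·s⁻¹·m⁻¹·K⁻¹ = kg·m·s⁻³·K⁻¹
  B. [kg·s⁻³·K⁻¹] · [m] = kg·m·s⁻³·K⁻¹
  C. kg·m·s⁻³·K⁻¹
  D. [m²·s⁻²·K⁻¹] · [kg·m⁻¹·s⁻¹] = kg·m·s⁻³·K⁻¹
  E. W·m⁻²·K⁻¹ = J·s⁻¹·m⁻²·K⁻¹ = kg·s⁻³·K⁻¹
All reduce to kg·m·s⁻³·K⁻¹ except E., which is kg·s⁻³·K⁻¹.

E.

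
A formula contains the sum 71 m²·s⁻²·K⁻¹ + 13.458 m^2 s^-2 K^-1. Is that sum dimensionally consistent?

Yes

Reduce each to base SI dimensions:
  71 m²·s⁻²·K⁻¹:  m²·s⁻²·K⁻¹
  13.458 m^2 s^-2 K^-1:  m²·s⁻²·K⁻¹
Both are m²·s⁻²·K⁻¹, so they have the same dimensions and can be added.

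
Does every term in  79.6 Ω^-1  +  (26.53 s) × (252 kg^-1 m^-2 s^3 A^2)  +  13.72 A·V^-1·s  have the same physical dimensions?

Expand each in SI base units:
  79.6 Ω^-1:  Ω⁻¹ = (V·A⁻¹)⁻¹ = kg⁻¹·m⁻²·s³·A²
  (26.53 s) × (252 kg^-1 m^-2 s^3 A^2):  [s] · [kg⁻¹·m⁻²·s³·A²] = kg⁻¹·m⁻²·s⁴·A²
  13.72 A·V^-1·s:  A·s·V⁻¹ = A·s·(J·C⁻¹)⁻¹ = kg⁻¹·m⁻²·s⁴·A²
The terms do not share a single dimension (kg⁻¹·m⁻²·s³·A² vs kg⁻¹·m⁻²·s⁴·A²).

No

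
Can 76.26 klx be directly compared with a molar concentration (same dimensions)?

No

Expand each in SI base units:
  76.26 klx:  lx = lm·m⁻² = m⁻²·cd
  a molar concentration:  [molar concentration] = m⁻³·mol
m⁻²·cd ≠ m⁻³·mol, so they cannot be added.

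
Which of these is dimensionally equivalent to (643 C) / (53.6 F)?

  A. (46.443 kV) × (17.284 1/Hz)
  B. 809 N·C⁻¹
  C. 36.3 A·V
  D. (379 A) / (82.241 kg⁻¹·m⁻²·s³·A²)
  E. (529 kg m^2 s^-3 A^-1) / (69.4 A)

D.

Reference: [s·A] / [kg⁻¹·m⁻²·s⁴·A²] = kg·m²·s⁻³·A⁻¹.
Each option:
  A. [kg·m²·s⁻³·A⁻¹] · [s] = kg·m²·s⁻²·A⁻¹
  B. N·C⁻¹ = kg·m·s⁻²·(s·A)⁻¹ = kg·m·s⁻³·A⁻¹
  C. V·A = J·C⁻¹·A = kg·m²·s⁻³
  D. [A] / [kg⁻¹·m⁻²·s³·A²] = kg·m²·s⁻³·A⁻¹  ← same
  E. [kg·m²·s⁻³·A⁻¹] / [A] = kg·m²·s⁻³·A⁻²
Only D. matches kg·m²·s⁻³·A⁻¹.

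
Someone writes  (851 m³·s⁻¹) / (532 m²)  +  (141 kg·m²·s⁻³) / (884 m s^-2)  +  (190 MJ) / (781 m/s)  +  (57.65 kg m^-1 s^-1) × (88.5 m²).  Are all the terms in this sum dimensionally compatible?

Expand each in SI base units:
  (851 m³·s⁻¹) / (532 m²):  [m³·s⁻¹] / [m²] = m·s⁻¹
  (141 kg·m²·s⁻³) / (884 m s^-2):  [kg·m²·s⁻³] / [m·s⁻²] = kg·m·s⁻¹
  (190 MJ) / (781 m/s):  [kg·m²·s⁻²] / [m·s⁻¹] = kg·m·s⁻¹
  (57.65 kg m^-1 s^-1) × (88.5 m²):  [kg·m⁻¹·s⁻¹] · [m²] = kg·m·s⁻¹
The terms do not share a single dimension (kg·m·s⁻¹ vs m·s⁻¹).

No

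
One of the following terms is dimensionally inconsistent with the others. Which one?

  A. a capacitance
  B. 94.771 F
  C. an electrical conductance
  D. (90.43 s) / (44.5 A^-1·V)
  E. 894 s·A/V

C.

Work out the base dimensions of each:
  A. [capacitance] = kg⁻¹·m⁻²·s⁴·A²
  B. F = C·V⁻¹ = kg⁻¹·m⁻²·s⁴·A²
  C. [electrical conductance] = kg⁻¹·m⁻²·s³·A²
  D. [s] / [kg·m²·s⁻³·A⁻²] = kg⁻¹·m⁻²·s⁴·A²
  E. A·s·V⁻¹ = A·s·(J·C⁻¹)⁻¹ = kg⁻¹·m⁻²·s⁴·A²
All reduce to kg⁻¹·m⁻²·s⁴·A² except C., which is kg⁻¹·m⁻²·s³·A².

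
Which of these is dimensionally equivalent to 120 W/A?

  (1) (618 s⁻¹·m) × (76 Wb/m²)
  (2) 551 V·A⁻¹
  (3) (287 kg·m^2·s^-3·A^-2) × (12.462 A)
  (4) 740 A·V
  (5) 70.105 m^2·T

Reference: W·A⁻¹ = J·s⁻¹·A⁻¹ = kg·m²·s⁻³·A⁻¹.
Each option:
  (1) [m·s⁻¹] · [kg·s⁻²·A⁻¹] = kg·m·s⁻³·A⁻¹
  (2) V·A⁻¹ = J·C⁻¹·A⁻¹ = kg·m²·s⁻³·A⁻²
  (3) [kg·m²·s⁻³·A⁻²] · [A] = kg·m²·s⁻³·A⁻¹  ← same
  (4) V·A = J·C⁻¹·A = kg·m²·s⁻³
  (5) T·m² = Wb·m⁻²·m² = kg·m²·s⁻²·A⁻¹
Only (3) matches kg·m²·s⁻³·A⁻¹.

(3)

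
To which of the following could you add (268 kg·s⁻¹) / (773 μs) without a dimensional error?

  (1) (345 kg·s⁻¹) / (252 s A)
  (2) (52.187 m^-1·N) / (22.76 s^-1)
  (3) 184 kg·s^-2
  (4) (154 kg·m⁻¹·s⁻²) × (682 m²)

Reference: [kg·s⁻¹] / [s] = kg·s⁻².
Each option:
  (1) [kg·s⁻¹] / [s·A] = kg·s⁻²·A⁻¹
  (2) [kg·s⁻²] / [s⁻¹] = kg·s⁻¹
  (3) kg·s⁻²  ← same
  (4) [kg·m⁻¹·s⁻²] · [m²] = kg·m·s⁻²
Only (3) matches kg·s⁻².

(3)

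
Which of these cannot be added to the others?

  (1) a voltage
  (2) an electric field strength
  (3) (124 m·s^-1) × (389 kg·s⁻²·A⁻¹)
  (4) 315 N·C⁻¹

Dimensions:
  (1) [voltage] = kg·m²·s⁻³·A⁻¹
  (2) [electric field strength] = kg·m·s⁻³·A⁻¹
  (3) [m·s⁻¹] · [kg·s⁻²·A⁻¹] = kg·m·s⁻³·A⁻¹
  (4) N·C⁻¹ = kg·m·s⁻²·(s·A)⁻¹ = kg·m·s⁻³·A⁻¹
All reduce to kg·m·s⁻³·A⁻¹ except (1), which is kg·m²·s⁻³·A⁻¹.

(1)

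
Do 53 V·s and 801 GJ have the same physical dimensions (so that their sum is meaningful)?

No

Expand each in SI base units:
  53 V·s:  V·s = J·C⁻¹·s = kg·m²·s⁻²·A⁻¹
  801 GJ:  J = N·m = kg·m²·s⁻²
kg·m²·s⁻²·A⁻¹ ≠ kg·m²·s⁻², so they cannot be added.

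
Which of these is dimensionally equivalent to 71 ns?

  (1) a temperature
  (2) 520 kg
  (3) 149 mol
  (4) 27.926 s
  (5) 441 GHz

(4)

Reference: s.
Each option:
  (1) [temperature] = K
  (2) kg
  (3) mol
  (4) s  ← same
  (5) Hz = s⁻¹
Only (4) matches s.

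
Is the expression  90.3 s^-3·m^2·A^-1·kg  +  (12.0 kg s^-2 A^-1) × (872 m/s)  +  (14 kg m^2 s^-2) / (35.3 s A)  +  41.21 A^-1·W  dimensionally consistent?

No

Dimensions:
  90.3 s^-3·m^2·A^-1·kg:  kg·m²·s⁻³·A⁻¹
  (12.0 kg s^-2 A^-1) × (872 m/s):  [kg·s⁻²·A⁻¹] · [m·s⁻¹] = kg·m·s⁻³·A⁻¹
  (14 kg m^2 s^-2) / (35.3 s A):  [kg·m²·s⁻²] / [s·A] = kg·m²·s⁻³·A⁻¹
  41.21 A^-1·W:  W·A⁻¹ = J·s⁻¹·A⁻¹ = kg·m²·s⁻³·A⁻¹
The terms do not share a single dimension (kg·m²·s⁻³·A⁻¹ vs kg·m·s⁻³·A⁻¹).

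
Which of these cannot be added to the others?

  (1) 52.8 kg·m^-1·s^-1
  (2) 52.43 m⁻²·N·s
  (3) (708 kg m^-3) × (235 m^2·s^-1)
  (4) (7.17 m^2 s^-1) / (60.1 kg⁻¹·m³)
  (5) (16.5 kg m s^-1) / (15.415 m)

(5)

Dimensions:
  (1) kg·m⁻¹·s⁻¹
  (2) N·s·m⁻² = kg·m·s⁻²·s·m⁻² = kg·m⁻¹·s⁻¹
  (3) [kg·m⁻³] · [m²·s⁻¹] = kg·m⁻¹·s⁻¹
  (4) [m²·s⁻¹] / [kg⁻¹·m³] = kg·m⁻¹·s⁻¹
  (5) [kg·m·s⁻¹] / [m] = kg·s⁻¹
All reduce to kg·m⁻¹·s⁻¹ except (5), which is kg·s⁻¹.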